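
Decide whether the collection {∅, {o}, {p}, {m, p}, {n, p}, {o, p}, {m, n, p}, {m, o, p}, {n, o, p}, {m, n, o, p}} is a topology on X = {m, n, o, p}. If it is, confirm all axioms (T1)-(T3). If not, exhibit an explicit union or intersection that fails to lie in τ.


τ IS a topology on X.

Axiom (T1): ∅ ∈ τ? Yes; X ∈ τ? Yes.
Axiom (T2/T3): check pairwise unions and intersections of members of τ.
All pairwise intersections and unions checked — each lies in τ. Therefore τ satisfies (T1), (T2), (T3): it IS a topology on X.


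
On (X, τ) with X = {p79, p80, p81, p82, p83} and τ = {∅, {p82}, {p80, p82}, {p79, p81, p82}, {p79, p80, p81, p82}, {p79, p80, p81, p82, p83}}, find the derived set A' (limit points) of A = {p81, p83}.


A' = {p79, p83}

For each x ∈ X, list the open sets U ∈ τ with x ∈ U, then check whether U ∩ (A ∖ {x}) ≠ ∅ for every such U.
  x = p79: opens ∋ x are {p79, p81, p82}, {p79, p80, p81, p82}, {p79, p80, p81, p82, p83}; each meets A ∖ {p79}, so x IS a limit point.
  x = p80: open {p80, p82} ∋ x has {p80, p82} ∩ (A ∖ {p80}) = ∅, so x is NOT a limit point.
  x = p81: open {p79, p81, p82} ∋ x has {p79, p81, p82} ∩ (A ∖ {p81}) = ∅, so x is NOT a limit point.
  x = p82: open {p82} ∋ x has {p82} ∩ (A ∖ {p82}) = ∅, so x is NOT a limit point.
  x = p83: opens ∋ x are {p79, p80, p81, p82, p83}; each meets A ∖ {p83}, so x IS a limit point.
Collecting: A' = {p79, p83}.


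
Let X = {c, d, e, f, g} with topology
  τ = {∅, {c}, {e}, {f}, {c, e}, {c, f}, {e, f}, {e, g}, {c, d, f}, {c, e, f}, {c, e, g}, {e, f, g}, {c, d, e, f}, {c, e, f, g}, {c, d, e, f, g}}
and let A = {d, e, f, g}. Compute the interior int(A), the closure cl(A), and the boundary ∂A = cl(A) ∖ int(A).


int(A) = {e, f, g}, cl(A) = {d, e, f, g}, ∂A = {d}.

Closed sets in (X, τ) are complements of opens:
  closed(X, τ) = {∅, {d}, {g}, {c, d}, {d, f}, {d, g}, {e, g}, {c, d, f}, {c, d, g}, {d, e, g}, {d, f, g}, {c, d, e, g}, {c, d, f, g}, {d, e, f, g}, {c, d, e, f, g}}.
int(A) = ⋃ {U ∈ τ : U ⊆ A}. Opens contained in A: ∅, {e}, {f}, {e, f}, {e, g}, {e, f, g}.
Taking the union of these: int(A) = {e, f, g}.
cl(A) = ⋂ {C closed : A ⊆ C}. Closed sets containing A: {d, e, f, g}, {c, d, e, f, g}.
Intersecting these: cl(A) = {d, e, f, g}.
∂A = cl(A) ∖ int(A) = {d, e, f, g} ∖ {e, f, g} = {d}.


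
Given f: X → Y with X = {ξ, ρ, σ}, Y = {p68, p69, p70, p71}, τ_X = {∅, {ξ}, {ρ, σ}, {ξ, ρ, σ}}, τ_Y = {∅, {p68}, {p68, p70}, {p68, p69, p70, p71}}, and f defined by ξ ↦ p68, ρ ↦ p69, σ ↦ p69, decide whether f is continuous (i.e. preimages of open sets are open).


f IS continuous.

Compute f^{-1}(U) for each U ∈ τ_Y:
  U = ∅: f^{-1}(U) = ∅ ∈ τ_X ✓.
  U = {p68}: f^{-1}(U) = {ξ} ∈ τ_X ✓.
  U = {p68, p70}: f^{-1}(U) = {ξ} ∈ τ_X ✓.
  U = {p68, p69, p70, p71}: f^{-1}(U) = {ξ, ρ, σ} ∈ τ_X ✓.
Every preimage lies in τ_X, so f IS continuous.


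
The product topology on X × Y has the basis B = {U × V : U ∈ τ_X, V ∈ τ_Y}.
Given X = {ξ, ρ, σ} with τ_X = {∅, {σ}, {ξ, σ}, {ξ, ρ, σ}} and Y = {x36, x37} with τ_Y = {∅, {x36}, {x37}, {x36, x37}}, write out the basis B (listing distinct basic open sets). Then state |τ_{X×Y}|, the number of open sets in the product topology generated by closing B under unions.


Basis B = {∅ × ∅, {σ} × {x36}, {σ} × {x37}, {ξ, σ} × {x36}, {ξ, σ} × {x37}, {σ} × {x36, x37}, {ξ, ρ, σ} × {x36}, {ξ, ρ, σ} × {x37}, {ξ, σ} × {x36, x37}, {ξ, ρ, σ} × {x36, x37}}; |τ_{X×Y}| = 16.

Enumerate products U × V with U ∈ τ_X, V ∈ τ_Y (deduplicated):
  ∅ × ∅ = {} (∅)
  {σ} × {x36} = {(σ,x36)}
  {σ} × {x37} = {(σ,x37)}
  {ξ, σ} × {x36} = {(ξ,x36), (σ,x36)}
  {ξ, σ} × {x37} = {(ξ,x37), (σ,x37)}
  {σ} × {x36, x37} = {(σ,x36), (σ,x37)}
  {ξ, ρ, σ} × {x36} = {(ξ,x36), (ρ,x36), (σ,x36)}
  {ξ, ρ, σ} × {x37} = {(ξ,x37), (ρ,x37), (σ,x37)}
  {ξ, σ} × {x36, x37} = {(ξ,x36), (ξ,x37), (σ,x36), (σ,x37)}
  {ξ, ρ, σ} × {x36, x37} = {(ξ,x36), (ξ,x37), (ρ,x36), (ρ,x37), (σ,x36), (σ,x37)}
These 10 distinct sets form the basis B.
Close under arbitrary unions to get τ_{X×Y}; counting gives |τ_{X×Y}| = 16.


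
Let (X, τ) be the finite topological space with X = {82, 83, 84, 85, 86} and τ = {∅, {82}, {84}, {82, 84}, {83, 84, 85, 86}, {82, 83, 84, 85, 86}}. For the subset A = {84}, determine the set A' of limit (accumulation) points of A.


A' = {83, 85, 86}

For each x ∈ X, list the open sets U ∈ τ with x ∈ U, then check whether U ∩ (A ∖ {x}) ≠ ∅ for every such U.
  x = 82: open {82} ∋ x has {82} ∩ (A ∖ {82}) = ∅, so x is NOT a limit point.
  x = 83: opens ∋ x are {83, 84, 85, 86}, {82, 83, 84, 85, 86}; each meets A ∖ {83}, so x IS a limit point.
  x = 84: open {84} ∋ x has {84} ∩ (A ∖ {84}) = ∅, so x is NOT a limit point.
  x = 85: opens ∋ x are {83, 84, 85, 86}, {82, 83, 84, 85, 86}; each meets A ∖ {85}, so x IS a limit point.
  x = 86: opens ∋ x are {83, 84, 85, 86}, {82, 83, 84, 85, 86}; each meets A ∖ {86}, so x IS a limit point.
Collecting: A' = {83, 85, 86}.


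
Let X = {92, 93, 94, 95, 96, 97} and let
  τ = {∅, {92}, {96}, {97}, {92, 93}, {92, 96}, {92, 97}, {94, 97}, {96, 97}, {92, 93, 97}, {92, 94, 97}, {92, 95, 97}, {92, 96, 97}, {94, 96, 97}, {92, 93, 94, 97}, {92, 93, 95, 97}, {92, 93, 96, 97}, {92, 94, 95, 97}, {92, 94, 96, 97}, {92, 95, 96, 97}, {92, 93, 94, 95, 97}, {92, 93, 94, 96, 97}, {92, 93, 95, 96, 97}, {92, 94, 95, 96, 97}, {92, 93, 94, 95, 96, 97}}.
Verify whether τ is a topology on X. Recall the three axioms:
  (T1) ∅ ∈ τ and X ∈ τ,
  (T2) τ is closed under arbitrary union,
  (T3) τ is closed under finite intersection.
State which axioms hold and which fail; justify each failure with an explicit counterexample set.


τ is NOT a topology on X.

Axiom (T1): ∅ ∈ τ? Yes; X ∈ τ? Yes.
Axiom (T2/T3): check pairwise unions and intersections of members of τ.
Counterexample for (T2): {96} ∪ {92, 93} = {92, 93, 96} ∉ τ. Therefore τ is NOT a topology.


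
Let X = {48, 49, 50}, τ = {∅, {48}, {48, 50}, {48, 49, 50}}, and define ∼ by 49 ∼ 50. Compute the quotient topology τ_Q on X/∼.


X/∼ = {[48], [49=50]}; |τ_Q| = 3.

Equivalence classes: [48], [49=50].
Quotient map π: X → X/∼ sends 48 ↦ [48], 49 ↦ [49=50], 50 ↦ [49=50].
For each subset V ⊆ X/∼, compute π^{-1}(V) ⊆ X and check whether π^{-1}(V) ∈ τ. V is open in τ_Q iff π^{-1}(V) ∈ τ.
  V = {}: π^{-1}(V) = ∅ ∈ τ ✓.
  V = {[48]}: π^{-1}(V) = {48} ∈ τ ✓.
  V = {[49=50]}: π^{-1}(V) = {49, 50} ∉ τ ✗.
  V = {[48], [49=50]}: π^{-1}(V) = {48, 49, 50} ∈ τ ✓.
Open sets in the quotient: τ_Q = {{}, {[48]}, {[48], [49=50]}} (3 elements).


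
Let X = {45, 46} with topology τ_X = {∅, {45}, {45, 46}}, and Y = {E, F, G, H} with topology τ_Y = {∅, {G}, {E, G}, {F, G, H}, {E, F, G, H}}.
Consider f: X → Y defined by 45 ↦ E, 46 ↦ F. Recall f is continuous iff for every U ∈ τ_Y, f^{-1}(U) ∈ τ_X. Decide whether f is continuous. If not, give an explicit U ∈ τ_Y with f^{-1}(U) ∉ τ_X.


f is NOT continuous.

Compute f^{-1}(U) for each U ∈ τ_Y:
  U = ∅: f^{-1}(U) = ∅ ∈ τ_X ✓.
  U = {G}: f^{-1}(U) = ∅ ∈ τ_X ✓.
  U = {E, G}: f^{-1}(U) = {45} ∈ τ_X ✓.
  U = {F, G, H}: f^{-1}(U) = {46} ∉ τ_X ✗.
  U = {E, F, G, H}: f^{-1}(U) = {45, 46} ∈ τ_X ✓.
Found U = {F, G, H} with f^{-1}(U) = {46} not in τ_X. Therefore f is NOT continuous.


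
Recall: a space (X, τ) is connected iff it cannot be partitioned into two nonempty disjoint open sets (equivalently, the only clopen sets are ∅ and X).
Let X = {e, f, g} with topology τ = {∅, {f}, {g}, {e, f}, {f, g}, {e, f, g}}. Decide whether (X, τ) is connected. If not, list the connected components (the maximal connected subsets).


(X, τ) is disconnected; components = [{g}, {e, f}].

Find clopen sets (U ∈ τ with X ∖ U ∈ τ):
  U = ∅, X ∖ U = {e, f, g} — both open, so U is clopen.
  U = {g}, X ∖ U = {e, f} — both open, so U is clopen.
  U = {e, f}, X ∖ U = {g} — both open, so U is clopen.
  U = {e, f, g}, X ∖ U = ∅ — both open, so U is clopen.
Nontrivial clopen(s) exist: e.g. {e, f}. So (X, τ) is disconnected.
Compute connected components by grouping points that agree on all clopens:
  component: {g}
  component: {e, f}


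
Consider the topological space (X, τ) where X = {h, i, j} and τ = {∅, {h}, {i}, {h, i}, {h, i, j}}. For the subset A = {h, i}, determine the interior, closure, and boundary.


int(A) = {h, i}, cl(A) = {h, i, j}, ∂A = {j}.

Closed sets in (X, τ) are complements of opens:
  closed(X, τ) = {∅, {j}, {h, j}, {i, j}, {h, i, j}}.
int(A) = ⋃ {U ∈ τ : U ⊆ A}. Opens contained in A: ∅, {h}, {i}, {h, i}.
Taking the union of these: int(A) = {h, i}.
cl(A) = ⋂ {C closed : A ⊆ C}. Closed sets containing A: {h, i, j}.
Intersecting these: cl(A) = {h, i, j}.
∂A = cl(A) ∖ int(A) = {h, i, j} ∖ {h, i} = {j}.


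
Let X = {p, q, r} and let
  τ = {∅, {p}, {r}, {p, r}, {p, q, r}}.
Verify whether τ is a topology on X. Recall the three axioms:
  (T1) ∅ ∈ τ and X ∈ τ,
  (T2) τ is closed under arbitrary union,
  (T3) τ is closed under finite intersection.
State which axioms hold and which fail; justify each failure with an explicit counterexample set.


τ IS a topology on X.

Axiom (T1): ∅ ∈ τ? Yes; X ∈ τ? Yes.
Axiom (T2/T3): check pairwise unions and intersections of members of τ.
All pairwise intersections and unions checked — each lies in τ. Therefore τ satisfies (T1), (T2), (T3): it IS a topology on X.


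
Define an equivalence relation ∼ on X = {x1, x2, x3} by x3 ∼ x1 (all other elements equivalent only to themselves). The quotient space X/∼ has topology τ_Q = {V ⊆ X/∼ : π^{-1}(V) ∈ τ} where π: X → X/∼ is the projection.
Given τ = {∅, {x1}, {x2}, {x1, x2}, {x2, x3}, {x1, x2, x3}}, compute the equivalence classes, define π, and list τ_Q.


X/∼ = {[x1=x3], [x2]}; |τ_Q| = 3.

Equivalence classes: [x1=x3], [x2].
Quotient map π: X → X/∼ sends x1 ↦ [x1=x3], x2 ↦ [x2], x3 ↦ [x1=x3].
For each subset V ⊆ X/∼, compute π^{-1}(V) ⊆ X and check whether π^{-1}(V) ∈ τ. V is open in τ_Q iff π^{-1}(V) ∈ τ.
  V = {}: π^{-1}(V) = ∅ ∈ τ ✓.
  V = {[x1=x3]}: π^{-1}(V) = {x1, x3} ∉ τ ✗.
  V = {[x2]}: π^{-1}(V) = {x2} ∈ τ ✓.
  V = {[x1=x3], [x2]}: π^{-1}(V) = {x1, x2, x3} ∈ τ ✓.
Open sets in the quotient: τ_Q = {{}, {[x2]}, {[x1=x3], [x2]}} (3 elements).


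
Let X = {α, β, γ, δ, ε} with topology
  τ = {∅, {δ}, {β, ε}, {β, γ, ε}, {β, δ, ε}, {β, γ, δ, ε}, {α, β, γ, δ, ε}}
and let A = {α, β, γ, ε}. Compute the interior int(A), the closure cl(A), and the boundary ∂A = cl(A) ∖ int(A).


int(A) = {β, γ, ε}, cl(A) = {α, β, γ, ε}, ∂A = {α}.

Closed sets in (X, τ) are complements of opens:
  closed(X, τ) = {∅, {α}, {α, γ}, {α, δ}, {α, γ, δ}, {α, β, γ, ε}, {α, β, γ, δ, ε}}.
int(A) = ⋃ {U ∈ τ : U ⊆ A}. Opens contained in A: ∅, {β, ε}, {β, γ, ε}.
Taking the union of these: int(A) = {β, γ, ε}.
cl(A) = ⋂ {C closed : A ⊆ C}. Closed sets containing A: {α, β, γ, ε}, {α, β, γ, δ, ε}.
Intersecting these: cl(A) = {α, β, γ, ε}.
∂A = cl(A) ∖ int(A) = {α, β, γ, ε} ∖ {β, γ, ε} = {α}.


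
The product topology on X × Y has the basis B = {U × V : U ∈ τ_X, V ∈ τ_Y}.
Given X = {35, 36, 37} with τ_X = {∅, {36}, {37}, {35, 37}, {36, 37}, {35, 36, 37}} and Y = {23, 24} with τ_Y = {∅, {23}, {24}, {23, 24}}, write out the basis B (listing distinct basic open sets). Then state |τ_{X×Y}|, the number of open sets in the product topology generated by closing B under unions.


Basis B = {∅ × ∅, {36} × {23}, {36} × {24}, {37} × {23}, {37} × {24}, {35, 37} × {23}, {35, 37} × {24}, {36} × {23, 24}, {36, 37} × {23}, {36, 37} × {24}, {37} × {23, 24}, {35, 36, 37} × {23}, {35, 36, 37} × {24}, {35, 37} × {23, 24}, {36, 37} × {23, 24}, {35, 36, 37} × {23, 24}}; |τ_{X×Y}| = 36.

Enumerate products U × V with U ∈ τ_X, V ∈ τ_Y (deduplicated):
  ∅ × ∅ = {} (∅)
  {36} × {23} = {(36,23)}
  {36} × {24} = {(36,24)}
  {37} × {23} = {(37,23)}
  {37} × {24} = {(37,24)}
  {35, 37} × {23} = {(35,23), (37,23)}
  {35, 37} × {24} = {(35,24), (37,24)}
  {36} × {23, 24} = {(36,23), (36,24)}
  {36, 37} × {23} = {(36,23), (37,23)}
  {36, 37} × {24} = {(36,24), (37,24)}
  {37} × {23, 24} = {(37,23), (37,24)}
  {35, 36, 37} × {23} = {(35,23), (36,23), (37,23)}
  {35, 36, 37} × {24} = {(35,24), (36,24), (37,24)}
  {35, 37} × {23, 24} = {(35,23), (35,24), (37,23), (37,24)}
  {36, 37} × {23, 24} = {(36,23), (36,24), (37,23), (37,24)}
  {35, 36, 37} × {23, 24} = {(35,23), (35,24), (36,23), (36,24), (37,23), (37,24)}
These 16 distinct sets form the basis B.
Close under arbitrary unions to get τ_{X×Y}; counting gives |τ_{X×Y}| = 36.


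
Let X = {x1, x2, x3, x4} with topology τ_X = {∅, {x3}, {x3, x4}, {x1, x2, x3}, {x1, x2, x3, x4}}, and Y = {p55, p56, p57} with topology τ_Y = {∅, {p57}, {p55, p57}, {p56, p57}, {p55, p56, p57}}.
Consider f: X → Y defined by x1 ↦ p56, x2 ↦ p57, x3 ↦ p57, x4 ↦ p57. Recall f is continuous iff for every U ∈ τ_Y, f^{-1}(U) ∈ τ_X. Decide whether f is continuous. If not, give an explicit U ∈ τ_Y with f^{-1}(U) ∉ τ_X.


f is NOT continuous.

Compute f^{-1}(U) for each U ∈ τ_Y:
  U = ∅: f^{-1}(U) = ∅ ∈ τ_X ✓.
  U = {p57}: f^{-1}(U) = {x2, x3, x4} ∉ τ_X ✗.
  U = {p55, p57}: f^{-1}(U) = {x2, x3, x4} ∉ τ_X ✗.
  U = {p56, p57}: f^{-1}(U) = {x1, x2, x3, x4} ∈ τ_X ✓.
  U = {p55, p56, p57}: f^{-1}(U) = {x1, x2, x3, x4} ∈ τ_X ✓.
Found U = {p57} with f^{-1}(U) = {x2, x3, x4} not in τ_X. Therefore f is NOT continuous.


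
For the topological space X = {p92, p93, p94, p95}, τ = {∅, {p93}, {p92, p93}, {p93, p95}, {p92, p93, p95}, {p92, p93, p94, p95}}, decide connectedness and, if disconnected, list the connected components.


(X, τ) is connected.

Find clopen sets (U ∈ τ with X ∖ U ∈ τ):
  U = ∅, X ∖ U = {p92, p93, p94, p95} — both open, so U is clopen.
  U = {p92, p93, p94, p95}, X ∖ U = ∅ — both open, so U is clopen.
Only trivial clopens (∅ and X) exist, so (X, τ) is connected.
Compute connected components by grouping points that agree on all clopens:
  component: {p92, p93, p94, p95}


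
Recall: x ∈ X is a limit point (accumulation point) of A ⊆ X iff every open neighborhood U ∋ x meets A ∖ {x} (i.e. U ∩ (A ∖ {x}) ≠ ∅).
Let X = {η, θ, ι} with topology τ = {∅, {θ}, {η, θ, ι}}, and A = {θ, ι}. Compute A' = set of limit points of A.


A' = {η, ι}

For each x ∈ X, list the open sets U ∈ τ with x ∈ U, then check whether U ∩ (A ∖ {x}) ≠ ∅ for every such U.
  x = η: opens ∋ x are {η, θ, ι}; each meets A ∖ {η}, so x IS a limit point.
  x = θ: open {θ} ∋ x has {θ} ∩ (A ∖ {θ}) = ∅, so x is NOT a limit point.
  x = ι: opens ∋ x are {η, θ, ι}; each meets A ∖ {ι}, so x IS a limit point.
Collecting: A' = {η, ι}.


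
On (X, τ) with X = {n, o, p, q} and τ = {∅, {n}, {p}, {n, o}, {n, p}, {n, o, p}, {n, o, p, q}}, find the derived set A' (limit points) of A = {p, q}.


A' = {q}

For each x ∈ X, list the open sets U ∈ τ with x ∈ U, then check whether U ∩ (A ∖ {x}) ≠ ∅ for every such U.
  x = n: open {n} ∋ x has {n} ∩ (A ∖ {n}) = ∅, so x is NOT a limit point.
  x = o: open {n, o} ∋ x has {n, o} ∩ (A ∖ {o}) = ∅, so x is NOT a limit point.
  x = p: open {p} ∋ x has {p} ∩ (A ∖ {p}) = ∅, so x is NOT a limit point.
  x = q: opens ∋ x are {n, o, p, q}; each meets A ∖ {q}, so x IS a limit point.
Collecting: A' = {q}.


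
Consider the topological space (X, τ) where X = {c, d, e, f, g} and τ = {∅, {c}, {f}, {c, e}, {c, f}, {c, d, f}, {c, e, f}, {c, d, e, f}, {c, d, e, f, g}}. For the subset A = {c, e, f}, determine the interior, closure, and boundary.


int(A) = {c, e, f}, cl(A) = {c, d, e, f, g}, ∂A = {d, g}.

Closed sets in (X, τ) are complements of opens:
  closed(X, τ) = {∅, {g}, {d, g}, {e, g}, {d, e, g}, {d, f, g}, {c, d, e, g}, {d, e, f, g}, {c, d, e, f, g}}.
int(A) = ⋃ {U ∈ τ : U ⊆ A}. Opens contained in A: ∅, {c}, {f}, {c, e}, {c, f}, {c, e, f}.
Taking the union of these: int(A) = {c, e, f}.
cl(A) = ⋂ {C closed : A ⊆ C}. Closed sets containing A: {c, d, e, f, g}.
Intersecting these: cl(A) = {c, d, e, f, g}.
∂A = cl(A) ∖ int(A) = {c, d, e, f, g} ∖ {c, e, f} = {d, g}.


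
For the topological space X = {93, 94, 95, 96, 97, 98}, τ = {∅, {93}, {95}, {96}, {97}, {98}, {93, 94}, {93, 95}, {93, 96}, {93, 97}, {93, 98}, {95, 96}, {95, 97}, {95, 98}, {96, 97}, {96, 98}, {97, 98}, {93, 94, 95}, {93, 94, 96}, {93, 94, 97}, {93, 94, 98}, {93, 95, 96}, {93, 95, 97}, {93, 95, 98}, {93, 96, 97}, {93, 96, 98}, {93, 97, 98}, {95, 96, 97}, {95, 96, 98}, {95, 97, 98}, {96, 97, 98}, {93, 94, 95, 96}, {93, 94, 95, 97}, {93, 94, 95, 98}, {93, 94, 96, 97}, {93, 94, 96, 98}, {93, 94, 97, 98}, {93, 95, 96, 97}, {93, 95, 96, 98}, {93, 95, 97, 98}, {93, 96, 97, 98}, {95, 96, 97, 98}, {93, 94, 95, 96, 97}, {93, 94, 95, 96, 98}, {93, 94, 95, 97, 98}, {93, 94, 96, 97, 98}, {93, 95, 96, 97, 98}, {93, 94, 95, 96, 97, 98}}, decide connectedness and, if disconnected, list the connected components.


(X, τ) is disconnected; components = [{95}, {96}, {97}, {98}, {93, 94}].

Find clopen sets (U ∈ τ with X ∖ U ∈ τ):
  U = ∅, X ∖ U = {93, 94, 95, 96, 97, 98} — both open, so U is clopen.
  U = {95}, X ∖ U = {93, 94, 96, 97, 98} — both open, so U is clopen.
  U = {96}, X ∖ U = {93, 94, 95, 97, 98} — both open, so U is clopen.
  U = {97}, X ∖ U = {93, 94, 95, 96, 98} — both open, so U is clopen.
  U = {98}, X ∖ U = {93, 94, 95, 96, 97} — both open, so U is clopen.
  U = {93, 94}, X ∖ U = {95, 96, 97, 98} — both open, so U is clopen.
  U = {95, 96}, X ∖ U = {93, 94, 97, 98} — both open, so U is clopen.
  U = {95, 97}, X ∖ U = {93, 94, 96, 98} — both open, so U is clopen.
  U = {95, 98}, X ∖ U = {93, 94, 96, 97} — both open, so U is clopen.
  U = {96, 97}, X ∖ U = {93, 94, 95, 98} — both open, so U is clopen.
  U = {96, 98}, X ∖ U = {93, 94, 95, 97} — both open, so U is clopen.
  U = {97, 98}, X ∖ U = {93, 94, 95, 96} — both open, so U is clopen.
  U = {93, 94, 95}, X ∖ U = {96, 97, 98} — both open, so U is clopen.
  U = {93, 94, 96}, X ∖ U = {95, 97, 98} — both open, so U is clopen.
  U = {93, 94, 97}, X ∖ U = {95, 96, 98} — both open, so U is clopen.
  U = {93, 94, 98}, X ∖ U = {95, 96, 97} — both open, so U is clopen.
  U = {95, 96, 97}, X ∖ U = {93, 94, 98} — both open, so U is clopen.
  U = {95, 96, 98}, X ∖ U = {93, 94, 97} — both open, so U is clopen.
  U = {95, 97, 98}, X ∖ U = {93, 94, 96} — both open, so U is clopen.
  U = {96, 97, 98}, X ∖ U = {93, 94, 95} — both open, so U is clopen.
  U = {93, 94, 95, 96}, X ∖ U = {97, 98} — both open, so U is clopen.
  U = {93, 94, 95, 97}, X ∖ U = {96, 98} — both open, so U is clopen.
  U = {93, 94, 95, 98}, X ∖ U = {96, 97} — both open, so U is clopen.
  U = {93, 94, 96, 97}, X ∖ U = {95, 98} — both open, so U is clopen.
  U = {93, 94, 96, 98}, X ∖ U = {95, 97} — both open, so U is clopen.
  U = {93, 94, 97, 98}, X ∖ U = {95, 96} — both open, so U is clopen.
  U = {95, 96, 97, 98}, X ∖ U = {93, 94} — both open, so U is clopen.
  U = {93, 94, 95, 96, 97}, X ∖ U = {98} — both open, so U is clopen.
  U = {93, 94, 95, 96, 98}, X ∖ U = {97} — both open, so U is clopen.
  U = {93, 94, 95, 97, 98}, X ∖ U = {96} — both open, so U is clopen.
  U = {93, 94, 96, 97, 98}, X ∖ U = {95} — both open, so U is clopen.
  U = {93, 94, 95, 96, 97, 98}, X ∖ U = ∅ — both open, so U is clopen.
Nontrivial clopen(s) exist: e.g. {93, 94, 95}. So (X, τ) is disconnected.
Compute connected components by grouping points that agree on all clopens:
  component: {95}
  component: {96}
  component: {97}
  component: {98}
  component: {93, 94}


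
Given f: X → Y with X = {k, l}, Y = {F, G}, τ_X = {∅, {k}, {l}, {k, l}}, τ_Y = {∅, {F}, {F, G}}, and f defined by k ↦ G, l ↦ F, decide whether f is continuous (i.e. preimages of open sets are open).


f IS continuous.

Compute f^{-1}(U) for each U ∈ τ_Y:
  U = ∅: f^{-1}(U) = ∅ ∈ τ_X ✓.
  U = {F}: f^{-1}(U) = {l} ∈ τ_X ✓.
  U = {F, G}: f^{-1}(U) = {k, l} ∈ τ_X ✓.
Every preimage lies in τ_X, so f IS continuous.


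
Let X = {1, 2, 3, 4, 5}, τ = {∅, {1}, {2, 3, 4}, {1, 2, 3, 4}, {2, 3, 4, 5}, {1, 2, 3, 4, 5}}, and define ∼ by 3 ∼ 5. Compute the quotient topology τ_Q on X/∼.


X/∼ = {[1], [2], [3=5], [4]}; |τ_Q| = 4.

Equivalence classes: [1], [2], [3=5], [4].
Quotient map π: X → X/∼ sends 1 ↦ [1], 2 ↦ [2], 3 ↦ [3=5], 4 ↦ [4], 5 ↦ [3=5].
For each subset V ⊆ X/∼, compute π^{-1}(V) ⊆ X and check whether π^{-1}(V) ∈ τ. V is open in τ_Q iff π^{-1}(V) ∈ τ.
  V = {}: π^{-1}(V) = ∅ ∈ τ ✓.
  V = {[1]}: π^{-1}(V) = {1} ∈ τ ✓.
  V = {[2]}: π^{-1}(V) = {2} ∉ τ ✗.
  V = {[1], [2]}: π^{-1}(V) = {1, 2} ∉ τ ✗.
  V = {[3=5]}: π^{-1}(V) = {3, 5} ∉ τ ✗.
  V = {[1], [3=5]}: π^{-1}(V) = {1, 3, 5} ∉ τ ✗.
  V = {[2], [3=5]}: π^{-1}(V) = {2, 3, 5} ∉ τ ✗.
  V = {[1], [2], [3=5]}: π^{-1}(V) = {1, 2, 3, 5} ∉ τ ✗.
  V = {[4]}: π^{-1}(V) = {4} ∉ τ ✗.
  V = {[1], [4]}: π^{-1}(V) = {1, 4} ∉ τ ✗.
  V = {[2], [4]}: π^{-1}(V) = {2, 4} ∉ τ ✗.
  V = {[1], [2], [4]}: π^{-1}(V) = {1, 2, 4} ∉ τ ✗.
  V = {[3=5], [4]}: π^{-1}(V) = {3, 4, 5} ∉ τ ✗.
  V = {[1], [3=5], [4]}: π^{-1}(V) = {1, 3, 4, 5} ∉ τ ✗.
  V = {[2], [3=5], [4]}: π^{-1}(V) = {2, 3, 4, 5} ∈ τ ✓.
  V = {[1], [2], [3=5], [4]}: π^{-1}(V) = {1, 2, 3, 4, 5} ∈ τ ✓.
Open sets in the quotient: τ_Q = {{}, {[1]}, {[2], [3=5], [4]}, {[1], [2], [3=5], [4]}} (4 elements).


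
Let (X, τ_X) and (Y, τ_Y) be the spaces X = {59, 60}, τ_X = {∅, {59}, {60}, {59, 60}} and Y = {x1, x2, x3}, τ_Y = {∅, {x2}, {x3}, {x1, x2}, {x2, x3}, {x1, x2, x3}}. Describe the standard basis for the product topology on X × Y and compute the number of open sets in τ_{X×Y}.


Basis B = {∅ × ∅, {59} × {x2}, {59} × {x3}, {60} × {x2}, {60} × {x3}, {59} × {x1, x2}, {59} × {x2, x3}, {59, 60} × {x2}, {59, 60} × {x3}, {60} × {x1, x2}, {60} × {x2, x3}, {59} × {x1, x2, x3}, {60} × {x1, x2, x3}, {59, 60} × {x1, x2}, {59, 60} × {x2, x3}, {59, 60} × {x1, x2, x3}}; |τ_{X×Y}| = 36.

Enumerate products U × V with U ∈ τ_X, V ∈ τ_Y (deduplicated):
  ∅ × ∅ = {} (∅)
  {59} × {x2} = {(59,x2)}
  {59} × {x3} = {(59,x3)}
  {60} × {x2} = {(60,x2)}
  {60} × {x3} = {(60,x3)}
  {59} × {x1, x2} = {(59,x1), (59,x2)}
  {59} × {x2, x3} = {(59,x2), (59,x3)}
  {59, 60} × {x2} = {(59,x2), (60,x2)}
  {59, 60} × {x3} = {(59,x3), (60,x3)}
  {60} × {x1, x2} = {(60,x1), (60,x2)}
  {60} × {x2, x3} = {(60,x2), (60,x3)}
  {59} × {x1, x2, x3} = {(59,x1), (59,x2), (59,x3)}
  {60} × {x1, x2, x3} = {(60,x1), (60,x2), (60,x3)}
  {59, 60} × {x1, x2} = {(59,x1), (59,x2), (60,x1), (60,x2)}
  {59, 60} × {x2, x3} = {(59,x2), (59,x3), (60,x2), (60,x3)}
  {59, 60} × {x1, x2, x3} = {(59,x1), (59,x2), (59,x3), (60,x1), (60,x2), (60,x3)}
These 16 distinct sets form the basis B.
Close under arbitrary unions to get τ_{X×Y}; counting gives |τ_{X×Y}| = 36.


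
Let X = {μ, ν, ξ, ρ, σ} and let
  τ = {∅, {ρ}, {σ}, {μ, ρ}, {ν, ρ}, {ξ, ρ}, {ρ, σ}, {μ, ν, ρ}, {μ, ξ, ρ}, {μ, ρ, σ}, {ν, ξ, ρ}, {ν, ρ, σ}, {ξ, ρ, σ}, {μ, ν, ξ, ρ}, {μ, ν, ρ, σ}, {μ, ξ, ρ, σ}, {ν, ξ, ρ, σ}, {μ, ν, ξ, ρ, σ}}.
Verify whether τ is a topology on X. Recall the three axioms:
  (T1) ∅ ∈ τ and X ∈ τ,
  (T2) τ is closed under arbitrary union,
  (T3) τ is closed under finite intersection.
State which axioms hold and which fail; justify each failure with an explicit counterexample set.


τ IS a topology on X.

Axiom (T1): ∅ ∈ τ? Yes; X ∈ τ? Yes.
Axiom (T2/T3): check pairwise unions and intersections of members of τ.
All pairwise intersections and unions checked — each lies in τ. Therefore τ satisfies (T1), (T2), (T3): it IS a topology on X.


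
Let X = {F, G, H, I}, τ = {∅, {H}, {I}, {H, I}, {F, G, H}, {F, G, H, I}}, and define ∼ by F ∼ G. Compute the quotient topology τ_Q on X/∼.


X/∼ = {[F=G], [H], [I]}; |τ_Q| = 6.

Equivalence classes: [F=G], [H], [I].
Quotient map π: X → X/∼ sends F ↦ [F=G], G ↦ [F=G], H ↦ [H], I ↦ [I].
For each subset V ⊆ X/∼, compute π^{-1}(V) ⊆ X and check whether π^{-1}(V) ∈ τ. V is open in τ_Q iff π^{-1}(V) ∈ τ.
  V = {}: π^{-1}(V) = ∅ ∈ τ ✓.
  V = {[F=G]}: π^{-1}(V) = {F, G} ∉ τ ✗.
  V = {[H]}: π^{-1}(V) = {H} ∈ τ ✓.
  V = {[F=G], [H]}: π^{-1}(V) = {F, G, H} ∈ τ ✓.
  V = {[I]}: π^{-1}(V) = {I} ∈ τ ✓.
  V = {[F=G], [I]}: π^{-1}(V) = {F, G, I} ∉ τ ✗.
  V = {[H], [I]}: π^{-1}(V) = {H, I} ∈ τ ✓.
  V = {[F=G], [H], [I]}: π^{-1}(V) = {F, G, H, I} ∈ τ ✓.
Open sets in the quotient: τ_Q = {{}, {[H]}, {[F=G], [H]}, {[I]}, {[H], [I]}, {[F=G], [H], [I]}} (6 elements).


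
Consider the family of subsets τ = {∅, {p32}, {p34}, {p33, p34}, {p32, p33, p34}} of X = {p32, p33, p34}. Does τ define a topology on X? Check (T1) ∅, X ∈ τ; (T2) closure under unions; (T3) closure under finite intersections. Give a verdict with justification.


τ is NOT a topology on X.

Axiom (T1): ∅ ∈ τ? Yes; X ∈ τ? Yes.
Axiom (T2/T3): check pairwise unions and intersections of members of τ.
Counterexample for (T2): {p32} ∪ {p34} = {p32, p34} ∉ τ. Therefore τ is NOT a topology.


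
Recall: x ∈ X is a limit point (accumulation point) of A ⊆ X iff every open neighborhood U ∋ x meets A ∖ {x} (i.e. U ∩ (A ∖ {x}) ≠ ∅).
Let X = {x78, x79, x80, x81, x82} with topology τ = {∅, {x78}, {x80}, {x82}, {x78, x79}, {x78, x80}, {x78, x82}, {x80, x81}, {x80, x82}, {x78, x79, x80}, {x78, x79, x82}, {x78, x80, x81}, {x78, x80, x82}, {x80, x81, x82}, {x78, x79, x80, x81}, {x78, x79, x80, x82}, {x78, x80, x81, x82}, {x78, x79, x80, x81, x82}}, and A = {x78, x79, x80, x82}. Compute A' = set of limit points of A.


A' = {x79, x81}

For each x ∈ X, list the open sets U ∈ τ with x ∈ U, then check whether U ∩ (A ∖ {x}) ≠ ∅ for every such U.
  x = x78: open {x78} ∋ x has {x78} ∩ (A ∖ {x78}) = ∅, so x is NOT a limit point.
  x = x79: opens ∋ x are {x78, x79}, {x78, x79, x80}, {x78, x79, x82}, {x78, x79, x80, x81}, {x78, x79, x80, x82}, {x78, x79, x80, x81, x82}; each meets A ∖ {x79}, so x IS a limit point.
  x = x80: open {x80} ∋ x has {x80} ∩ (A ∖ {x80}) = ∅, so x is NOT a limit point.
  x = x81: opens ∋ x are {x80, x81}, {x78, x80, x81}, {x80, x81, x82}, {x78, x79, x80, x81}, {x78, x80, x81, x82}, {x78, x79, x80, x81, x82}; each meets A ∖ {x81}, so x IS a limit point.
  x = x82: open {x82} ∋ x has {x82} ∩ (A ∖ {x82}) = ∅, so x is NOT a limit point.
Collecting: A' = {x79, x81}.


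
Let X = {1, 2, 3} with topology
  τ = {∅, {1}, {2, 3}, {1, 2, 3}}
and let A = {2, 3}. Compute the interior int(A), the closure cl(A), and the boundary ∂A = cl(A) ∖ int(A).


int(A) = {2, 3}, cl(A) = {2, 3}, ∂A = ∅.

Closed sets in (X, τ) are complements of opens:
  closed(X, τ) = {∅, {1}, {2, 3}, {1, 2, 3}}.
int(A) = ⋃ {U ∈ τ : U ⊆ A}. Opens contained in A: ∅, {2, 3}.
Taking the union of these: int(A) = {2, 3}.
cl(A) = ⋂ {C closed : A ⊆ C}. Closed sets containing A: {2, 3}, {1, 2, 3}.
Intersecting these: cl(A) = {2, 3}.
∂A = cl(A) ∖ int(A) = {2, 3} ∖ {2, 3} = ∅.


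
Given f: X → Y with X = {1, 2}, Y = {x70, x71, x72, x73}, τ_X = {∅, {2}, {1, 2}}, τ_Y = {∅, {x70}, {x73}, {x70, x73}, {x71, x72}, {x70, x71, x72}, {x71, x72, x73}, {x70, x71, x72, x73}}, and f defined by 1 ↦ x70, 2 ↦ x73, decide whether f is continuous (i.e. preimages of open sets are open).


f is NOT continuous.

Compute f^{-1}(U) for each U ∈ τ_Y:
  U = ∅: f^{-1}(U) = ∅ ∈ τ_X ✓.
  U = {x70}: f^{-1}(U) = {1} ∉ τ_X ✗.
  U = {x73}: f^{-1}(U) = {2} ∈ τ_X ✓.
  U = {x70, x73}: f^{-1}(U) = {1, 2} ∈ τ_X ✓.
  U = {x71, x72}: f^{-1}(U) = ∅ ∈ τ_X ✓.
  U = {x70, x71, x72}: f^{-1}(U) = {1} ∉ τ_X ✗.
  U = {x71, x72, x73}: f^{-1}(U) = {2} ∈ τ_X ✓.
  U = {x70, x71, x72, x73}: f^{-1}(U) = {1, 2} ∈ τ_X ✓.
Found U = {x70} with f^{-1}(U) = {1} not in τ_X. Therefore f is NOT continuous.


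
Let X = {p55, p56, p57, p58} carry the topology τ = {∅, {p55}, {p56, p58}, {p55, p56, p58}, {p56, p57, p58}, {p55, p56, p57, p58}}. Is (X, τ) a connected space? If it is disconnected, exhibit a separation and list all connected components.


(X, τ) is disconnected; components = [{p55}, {p56, p57, p58}].

Find clopen sets (U ∈ τ with X ∖ U ∈ τ):
  U = ∅, X ∖ U = {p55, p56, p57, p58} — both open, so U is clopen.
  U = {p55}, X ∖ U = {p56, p57, p58} — both open, so U is clopen.
  U = {p56, p57, p58}, X ∖ U = {p55} — both open, so U is clopen.
  U = {p55, p56, p57, p58}, X ∖ U = ∅ — both open, so U is clopen.
Nontrivial clopen(s) exist: e.g. {p56, p57, p58}. So (X, τ) is disconnected.
Compute connected components by grouping points that agree on all clopens:
  component: {p55}
  component: {p56, p57, p58}


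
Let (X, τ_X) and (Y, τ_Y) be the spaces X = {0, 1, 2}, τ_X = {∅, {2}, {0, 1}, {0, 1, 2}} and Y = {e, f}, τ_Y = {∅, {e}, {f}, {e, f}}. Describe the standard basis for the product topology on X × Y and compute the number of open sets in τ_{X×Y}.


Basis B = {∅ × ∅, {2} × {e}, {2} × {f}, {0, 1} × {e}, {0, 1} × {f}, {2} × {e, f}, {0, 1, 2} × {e}, {0, 1, 2} × {f}, {0, 1} × {e, f}, {0, 1, 2} × {e, f}}; |τ_{X×Y}| = 16.

Enumerate products U × V with U ∈ τ_X, V ∈ τ_Y (deduplicated):
  ∅ × ∅ = {} (∅)
  {2} × {e} = {(2,e)}
  {2} × {f} = {(2,f)}
  {0, 1} × {e} = {(0,e), (1,e)}
  {0, 1} × {f} = {(0,f), (1,f)}
  {2} × {e, f} = {(2,e), (2,f)}
  {0, 1, 2} × {e} = {(0,e), (1,e), (2,e)}
  {0, 1, 2} × {f} = {(0,f), (1,f), (2,f)}
  {0, 1} × {e, f} = {(0,e), (0,f), (1,e), (1,f)}
  {0, 1, 2} × {e, f} = {(0,e), (0,f), (1,e), (1,f), (2,e), (2,f)}
These 10 distinct sets form the basis B.
Close under arbitrary unions to get τ_{X×Y}; counting gives |τ_{X×Y}| = 16.


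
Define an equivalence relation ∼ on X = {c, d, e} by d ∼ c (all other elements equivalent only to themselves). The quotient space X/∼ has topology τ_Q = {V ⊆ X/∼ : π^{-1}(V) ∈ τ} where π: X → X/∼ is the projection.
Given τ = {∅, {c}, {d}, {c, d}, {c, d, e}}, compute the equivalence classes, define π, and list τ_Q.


X/∼ = {[c=d], [e]}; |τ_Q| = 3.

Equivalence classes: [c=d], [e].
Quotient map π: X → X/∼ sends c ↦ [c=d], d ↦ [c=d], e ↦ [e].
For each subset V ⊆ X/∼, compute π^{-1}(V) ⊆ X and check whether π^{-1}(V) ∈ τ. V is open in τ_Q iff π^{-1}(V) ∈ τ.
  V = {}: π^{-1}(V) = ∅ ∈ τ ✓.
  V = {[c=d]}: π^{-1}(V) = {c, d} ∈ τ ✓.
  V = {[e]}: π^{-1}(V) = {e} ∉ τ ✗.
  V = {[c=d], [e]}: π^{-1}(V) = {c, d, e} ∈ τ ✓.
Open sets in the quotient: τ_Q = {{}, {[c=d]}, {[c=d], [e]}} (3 elements).


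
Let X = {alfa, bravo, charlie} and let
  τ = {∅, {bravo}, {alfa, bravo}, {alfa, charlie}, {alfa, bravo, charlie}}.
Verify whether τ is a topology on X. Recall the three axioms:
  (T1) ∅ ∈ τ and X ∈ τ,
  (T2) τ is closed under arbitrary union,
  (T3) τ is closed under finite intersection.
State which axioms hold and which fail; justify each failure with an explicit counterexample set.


τ is NOT a topology on X.

Axiom (T1): ∅ ∈ τ? Yes; X ∈ τ? Yes.
Axiom (T2/T3): check pairwise unions and intersections of members of τ.
Counterexample for (T3): {alfa, bravo} ∩ {alfa, charlie} = {alfa} ∉ τ. Therefore τ is NOT a topology.


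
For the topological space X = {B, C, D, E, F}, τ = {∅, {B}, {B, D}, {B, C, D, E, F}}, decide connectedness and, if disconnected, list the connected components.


(X, τ) is connected.

Find clopen sets (U ∈ τ with X ∖ U ∈ τ):
  U = ∅, X ∖ U = {B, C, D, E, F} — both open, so U is clopen.
  U = {B, C, D, E, F}, X ∖ U = ∅ — both open, so U is clopen.
Only trivial clopens (∅ and X) exist, so (X, τ) is connected.
Compute connected components by grouping points that agree on all clopens:
  component: {B, C, D, E, F}


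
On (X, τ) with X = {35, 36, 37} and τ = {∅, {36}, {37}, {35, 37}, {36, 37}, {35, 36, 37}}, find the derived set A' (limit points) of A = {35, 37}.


A' = {35}

For each x ∈ X, list the open sets U ∈ τ with x ∈ U, then check whether U ∩ (A ∖ {x}) ≠ ∅ for every such U.
  x = 35: opens ∋ x are {35, 37}, {35, 36, 37}; each meets A ∖ {35}, so x IS a limit point.
  x = 36: open {36} ∋ x has {36} ∩ (A ∖ {36}) = ∅, so x is NOT a limit point.
  x = 37: open {37} ∋ x has {37} ∩ (A ∖ {37}) = ∅, so x is NOT a limit point.
Collecting: A' = {35}.


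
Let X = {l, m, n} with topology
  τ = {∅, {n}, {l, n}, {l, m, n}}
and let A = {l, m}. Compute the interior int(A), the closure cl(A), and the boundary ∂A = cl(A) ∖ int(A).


int(A) = ∅, cl(A) = {l, m}, ∂A = {l, m}.

Closed sets in (X, τ) are complements of opens:
  closed(X, τ) = {∅, {m}, {l, m}, {l, m, n}}.
int(A) = ⋃ {U ∈ τ : U ⊆ A}. Opens contained in A: ∅.
Taking the union of these: int(A) = ∅.
cl(A) = ⋂ {C closed : A ⊆ C}. Closed sets containing A: {l, m}, {l, m, n}.
Intersecting these: cl(A) = {l, m}.
∂A = cl(A) ∖ int(A) = {l, m} ∖ ∅ = {l, m}.


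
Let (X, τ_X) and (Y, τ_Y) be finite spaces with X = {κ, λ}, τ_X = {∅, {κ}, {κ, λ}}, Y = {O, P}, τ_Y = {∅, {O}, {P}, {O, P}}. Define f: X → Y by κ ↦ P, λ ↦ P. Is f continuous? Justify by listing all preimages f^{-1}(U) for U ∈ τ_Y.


f IS continuous.

Compute f^{-1}(U) for each U ∈ τ_Y:
  U = ∅: f^{-1}(U) = ∅ ∈ τ_X ✓.
  U = {O}: f^{-1}(U) = ∅ ∈ τ_X ✓.
  U = {P}: f^{-1}(U) = {κ, λ} ∈ τ_X ✓.
  U = {O, P}: f^{-1}(U) = {κ, λ} ∈ τ_X ✓.
Every preimage lies in τ_X, so f IS continuous.


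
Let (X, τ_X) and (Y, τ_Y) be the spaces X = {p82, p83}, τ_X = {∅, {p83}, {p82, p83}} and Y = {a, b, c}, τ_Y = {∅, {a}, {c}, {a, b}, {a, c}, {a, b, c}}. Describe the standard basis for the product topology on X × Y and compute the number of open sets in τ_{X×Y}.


Basis B = {∅ × ∅, {p83} × {a}, {p83} × {c}, {p82, p83} × {a}, {p82, p83} × {c}, {p83} × {a, b}, {p83} × {a, c}, {p83} × {a, b, c}, {p82, p83} × {a, b}, {p82, p83} × {a, c}, {p82, p83} × {a, b, c}}; |τ_{X×Y}| = 18.

Enumerate products U × V with U ∈ τ_X, V ∈ τ_Y (deduplicated):
  ∅ × ∅ = {} (∅)
  {p83} × {a} = {(p83,a)}
  {p83} × {c} = {(p83,c)}
  {p82, p83} × {a} = {(p82,a), (p83,a)}
  {p82, p83} × {c} = {(p82,c), (p83,c)}
  {p83} × {a, b} = {(p83,a), (p83,b)}
  {p83} × {a, c} = {(p83,a), (p83,c)}
  {p83} × {a, b, c} = {(p83,a), (p83,b), (p83,c)}
  {p82, p83} × {a, b} = {(p82,a), (p82,b), (p83,a), (p83,b)}
  {p82, p83} × {a, c} = {(p82,a), (p82,c), (p83,a), (p83,c)}
  {p82, p83} × {a, b, c} = {(p82,a), (p82,b), (p82,c), (p83,a), (p83,b), (p83,c)}
These 11 distinct sets form the basis B.
Close under arbitrary unions to get τ_{X×Y}; counting gives |τ_{X×Y}| = 18.


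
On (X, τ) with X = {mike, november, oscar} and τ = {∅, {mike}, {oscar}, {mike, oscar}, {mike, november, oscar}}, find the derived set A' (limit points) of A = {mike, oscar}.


A' = {november}

For each x ∈ X, list the open sets U ∈ τ with x ∈ U, then check whether U ∩ (A ∖ {x}) ≠ ∅ for every such U.
  x = mike: open {mike} ∋ x has {mike} ∩ (A ∖ {mike}) = ∅, so x is NOT a limit point.
  x = november: opens ∋ x are {mike, november, oscar}; each meets A ∖ {november}, so x IS a limit point.
  x = oscar: open {oscar} ∋ x has {oscar} ∩ (A ∖ {oscar}) = ∅, so x is NOT a limit point.
Collecting: A' = {november}.


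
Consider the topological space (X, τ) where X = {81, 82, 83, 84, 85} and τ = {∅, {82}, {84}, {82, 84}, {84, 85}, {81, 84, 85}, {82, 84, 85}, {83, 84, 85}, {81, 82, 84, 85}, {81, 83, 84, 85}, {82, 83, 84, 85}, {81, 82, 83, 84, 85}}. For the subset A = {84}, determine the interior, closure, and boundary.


int(A) = {84}, cl(A) = {81, 83, 84, 85}, ∂A = {81, 83, 85}.

Closed sets in (X, τ) are complements of opens:
  closed(X, τ) = {∅, {81}, {82}, {83}, {81, 82}, {81, 83}, {82, 83}, {81, 82, 83}, {81, 83, 85}, {81, 82, 83, 85}, {81, 83, 84, 85}, {81, 82, 83, 84, 85}}.
int(A) = ⋃ {U ∈ τ : U ⊆ A}. Opens contained in A: ∅, {84}.
Taking the union of these: int(A) = {84}.
cl(A) = ⋂ {C closed : A ⊆ C}. Closed sets containing A: {81, 83, 84, 85}, {81, 82, 83, 84, 85}.
Intersecting these: cl(A) = {81, 83, 84, 85}.
∂A = cl(A) ∖ int(A) = {81, 83, 84, 85} ∖ {84} = {81, 83, 85}.


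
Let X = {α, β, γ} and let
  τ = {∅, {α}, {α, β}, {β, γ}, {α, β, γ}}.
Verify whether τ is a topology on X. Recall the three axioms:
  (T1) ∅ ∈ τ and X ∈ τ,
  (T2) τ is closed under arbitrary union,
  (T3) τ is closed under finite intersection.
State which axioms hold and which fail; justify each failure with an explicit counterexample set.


τ is NOT a topology on X.

Axiom (T1): ∅ ∈ τ? Yes; X ∈ τ? Yes.
Axiom (T2/T3): check pairwise unions and intersections of members of τ.
Counterexample for (T3): {α, β} ∩ {β, γ} = {β} ∉ τ. Therefore τ is NOT a topology.


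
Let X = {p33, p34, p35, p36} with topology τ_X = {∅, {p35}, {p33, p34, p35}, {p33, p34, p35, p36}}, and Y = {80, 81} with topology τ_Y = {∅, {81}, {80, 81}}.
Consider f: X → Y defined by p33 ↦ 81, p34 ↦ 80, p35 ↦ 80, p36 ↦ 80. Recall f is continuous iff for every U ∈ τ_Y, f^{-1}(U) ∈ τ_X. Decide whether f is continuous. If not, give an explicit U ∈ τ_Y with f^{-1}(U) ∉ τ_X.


f is NOT continuous.

Compute f^{-1}(U) for each U ∈ τ_Y:
  U = ∅: f^{-1}(U) = ∅ ∈ τ_X ✓.
  U = {81}: f^{-1}(U) = {p33} ∉ τ_X ✗.
  U = {80, 81}: f^{-1}(U) = {p33, p34, p35, p36} ∈ τ_X ✓.
Found U = {81} with f^{-1}(U) = {p33} not in τ_X. Therefore f is NOT continuous.


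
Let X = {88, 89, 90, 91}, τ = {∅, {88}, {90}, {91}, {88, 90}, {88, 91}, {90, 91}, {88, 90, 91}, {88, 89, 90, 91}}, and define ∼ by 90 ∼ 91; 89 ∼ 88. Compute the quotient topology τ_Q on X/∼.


X/∼ = {[88=89], [90=91]}; |τ_Q| = 3.

Equivalence classes: [88=89], [90=91].
Quotient map π: X → X/∼ sends 88 ↦ [88=89], 89 ↦ [88=89], 90 ↦ [90=91], 91 ↦ [90=91].
For each subset V ⊆ X/∼, compute π^{-1}(V) ⊆ X and check whether π^{-1}(V) ∈ τ. V is open in τ_Q iff π^{-1}(V) ∈ τ.
  V = {}: π^{-1}(V) = ∅ ∈ τ ✓.
  V = {[88=89]}: π^{-1}(V) = {88, 89} ∉ τ ✗.
  V = {[90=91]}: π^{-1}(V) = {90, 91} ∈ τ ✓.
  V = {[88=89], [90=91]}: π^{-1}(V) = {88, 89, 90, 91} ∈ τ ✓.
Open sets in the quotient: τ_Q = {{}, {[90=91]}, {[88=89], [90=91]}} (3 elements).


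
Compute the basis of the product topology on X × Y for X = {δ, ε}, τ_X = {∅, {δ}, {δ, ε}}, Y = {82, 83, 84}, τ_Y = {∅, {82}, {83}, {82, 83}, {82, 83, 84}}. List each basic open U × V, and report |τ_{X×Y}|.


Basis B = {∅ × ∅, {δ} × {82}, {δ} × {83}, {δ} × {82, 83}, {δ, ε} × {82}, {δ, ε} × {83}, {δ} × {82, 83, 84}, {δ, ε} × {82, 83}, {δ, ε} × {82, 83, 84}}; |τ_{X×Y}| = 14.

Enumerate products U × V with U ∈ τ_X, V ∈ τ_Y (deduplicated):
  ∅ × ∅ = {} (∅)
  {δ} × {82} = {(δ,82)}
  {δ} × {83} = {(δ,83)}
  {δ} × {82, 83} = {(δ,82), (δ,83)}
  {δ, ε} × {82} = {(δ,82), (ε,82)}
  {δ, ε} × {83} = {(δ,83), (ε,83)}
  {δ} × {82, 83, 84} = {(δ,82), (δ,83), (δ,84)}
  {δ, ε} × {82, 83} = {(δ,82), (δ,83), (ε,82), (ε,83)}
  {δ, ε} × {82, 83, 84} = {(δ,82), (δ,83), (δ,84), (ε,82), (ε,83), (ε,84)}
These 9 distinct sets form the basis B.
Close under arbitrary unions to get τ_{X×Y}; counting gives |τ_{X×Y}| = 14.
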